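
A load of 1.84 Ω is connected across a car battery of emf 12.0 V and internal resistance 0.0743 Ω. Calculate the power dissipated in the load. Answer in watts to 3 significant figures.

72.3 W

Load and internal resistance form a series loop — compute the loop current, then the load power via I²R.
I = ε / (r + R) = 12.0 / (0.0743 + 1.84) = 6.269 A
P_load = I² R = (6.269)² × 1.84 = 72.30 W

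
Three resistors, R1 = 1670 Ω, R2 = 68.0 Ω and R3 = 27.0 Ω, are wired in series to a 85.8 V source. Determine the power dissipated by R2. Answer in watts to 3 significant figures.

In a series string the same current flows through every resistor — find that current, then P = I²R for the one we want.
R_total = 1670 + 68.0 + 27.0 = 1765 Ω
I = V / R_total = 85.8 / 1765 = 0.04861 A
P_R2 = I² × R2 = (0.04861)² × 68.0 = 0.1607 W

0.161 W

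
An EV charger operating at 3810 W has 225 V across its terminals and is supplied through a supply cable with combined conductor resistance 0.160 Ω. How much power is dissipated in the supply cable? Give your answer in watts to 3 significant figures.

45.9 W

Line loss is just I²R for the cable — we know both I and R_line directly.
I = P / V = 3810 / 225 = 16.93 A through the supply cable.
P_line = I² R_line = (16.93)² × 0.160 = 45.88 W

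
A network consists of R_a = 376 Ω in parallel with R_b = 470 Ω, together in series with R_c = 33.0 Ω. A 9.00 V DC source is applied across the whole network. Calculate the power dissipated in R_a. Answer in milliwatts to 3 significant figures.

Combine R_a and R_b into their parallel equivalent first, reducing the network to two series resistors.
R_p = (376×470)/(376+470) = 208.9 Ω
R_total = R_p + 33.0 = 208.9 + 33.0 = 241.9 Ω
I = V / R_total = 9.00 / 241.9 = 0.03721 A
Voltage across the parallel pair: V_p = I × R_p = 0.03721 × 208.9 = 7.772 V
R_a has V_p across it, so P = V_p²/R_a.
P_R_a = (7.772)² / 376 = 0.1607 W

161 mW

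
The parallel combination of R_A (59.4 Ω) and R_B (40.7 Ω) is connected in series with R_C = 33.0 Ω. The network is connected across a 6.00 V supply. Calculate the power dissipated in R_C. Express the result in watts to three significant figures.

Reduce the parallel combination to a single R_p; the circuit then becomes R_p in series with the remaining resistor.
R_p = (59.4×40.7)/(59.4+40.7) = 24.15 Ω
R_total = R_p + 33.0 = 24.15 + 33.0 = 57.15 Ω
I = V / R_total = 6.00 / 57.15 = 0.1050 A
R_C carries the full series current, so P = I²R.
P_R_C = (0.1050)² × 33.0 = 0.3637 W

0.364 W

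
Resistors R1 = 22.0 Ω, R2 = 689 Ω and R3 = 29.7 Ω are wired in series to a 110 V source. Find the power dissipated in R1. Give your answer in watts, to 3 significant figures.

0.485 W

Since the resistors are in series they all carry the loop current I = V/R_total; the power in any one is I²R.
R_total = 22.0 + 689 + 29.7 = 740.7 Ω
I = V / R_total = 110 / 740.7 = 0.1485 A
P_R1 = I² × R1 = (0.1485)² × 22.0 = 0.4852 W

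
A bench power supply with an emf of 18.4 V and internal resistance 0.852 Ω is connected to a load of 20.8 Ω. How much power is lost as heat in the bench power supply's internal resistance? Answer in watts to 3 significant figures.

0.615 W

Internal loss is I²r, with I set by the total series resistance r+R.
I = ε / (r + R) = 18.4 / (0.852 + 20.8) = 0.8498 A
P_int = I² r = (0.8498)² × 0.852 = 0.6153 W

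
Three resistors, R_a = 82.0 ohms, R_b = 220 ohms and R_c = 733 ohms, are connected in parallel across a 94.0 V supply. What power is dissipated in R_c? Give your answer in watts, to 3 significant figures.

12.1 W

Every branch has 94.0 V across it, so for R_c the power is simply V²/R.
P_R_c = V² / R_c = (94.0)² / 733 Ω = 12.05 W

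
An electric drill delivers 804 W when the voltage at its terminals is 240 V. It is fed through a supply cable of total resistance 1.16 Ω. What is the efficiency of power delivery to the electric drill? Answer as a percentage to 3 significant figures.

98.4 %

I = P / V = 804 / 240 = 3.350 A through the supply cable.
P_line = I² R_line = (3.350)² × 1.16 = 13.02 W
P_source = P_load + P_line = 804.0 + 13.02 = 817.0 W
η = P_load / P_source = 804.0 / 817.0 = 0.9841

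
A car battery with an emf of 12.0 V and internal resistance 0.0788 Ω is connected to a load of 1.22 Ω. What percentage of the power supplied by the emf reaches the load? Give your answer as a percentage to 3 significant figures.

η = P_load/(P_load+P_int) = I²R/(I²R+I²r) = R/(R+r) — the I² cancels for series elements.
η = R / (R + r) = 1.22 / (1.22 + 0.0788) = 0.9393

93.9 %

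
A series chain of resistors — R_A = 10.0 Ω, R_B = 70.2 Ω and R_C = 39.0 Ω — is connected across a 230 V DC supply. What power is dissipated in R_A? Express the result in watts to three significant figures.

37.2 W

In a series string the same current flows through every resistor — find that current, then P = I²R for the one we want.
R_total = 10.0 + 70.2 + 39.0 = 119.2 Ω
I = V / R_total = 230 / 119.2 = 1.930 A
P_R_A = I² × R_A = (1.930)² × 10.0 = 37.23 W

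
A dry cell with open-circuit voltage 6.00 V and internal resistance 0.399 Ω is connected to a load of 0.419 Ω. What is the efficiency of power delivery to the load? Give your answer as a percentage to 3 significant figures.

51.2 %

The source delivers εI, of which I²R reaches the load and I²r is lost; since I is common, η = R/(R+r).
η = R / (R + r) = 0.419 / (0.419 + 0.399) = 0.5122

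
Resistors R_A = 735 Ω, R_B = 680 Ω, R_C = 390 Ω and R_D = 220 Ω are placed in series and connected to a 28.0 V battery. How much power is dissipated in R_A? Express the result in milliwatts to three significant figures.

Every series element carries the same I. Get I from the total resistance, then P = I² × R_A.
R_total = 735 + 680 + 390 + 220 = 2025 Ω
I = V / R_total = 28.0 / 2025 = 0.01383 A
P_R_A = I² × R_A = (0.01383)² × 735 = 0.1405 W

141 mW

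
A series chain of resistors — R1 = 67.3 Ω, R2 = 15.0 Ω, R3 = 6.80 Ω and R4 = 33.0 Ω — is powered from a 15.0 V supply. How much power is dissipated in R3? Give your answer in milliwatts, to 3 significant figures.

103 mW

The current is common to all series resistors; compute it, then apply P = I²R for the target.
R_total = 67.3 + 15.0 + 6.80 + 33.0 = 122.1 Ω
I = V / R_total = 15.0 / 122.1 = 0.1229 A
P_R3 = I² × R3 = (0.1229)² × 6.80 = 0.1026 W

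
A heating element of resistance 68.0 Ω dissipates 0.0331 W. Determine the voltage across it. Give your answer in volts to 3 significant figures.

The two known quantities fix the third via V = √(P R).
V = √(0.0331 × 68.0) = 1.500 V

1.50 V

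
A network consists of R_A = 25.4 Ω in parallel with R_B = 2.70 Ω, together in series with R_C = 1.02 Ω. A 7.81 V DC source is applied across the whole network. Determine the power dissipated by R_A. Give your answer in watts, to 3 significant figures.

Combine R_A and R_B into their parallel equivalent first, reducing the network to two series resistors.
R_p = (25.4×2.70)/(25.4+2.70) = 2.441 Ω
R_total = R_p + 1.02 = 2.441 + 1.02 = 3.461 Ω
I = V / R_total = 7.81 / 3.461 = 2.257 A
Voltage across the parallel pair: V_p = I × R_p = 2.257 × 2.441 = 5.508 V
R_A has V_p across it, so P = V_p²/R_A.
P_R_A = (5.508)² / 25.4 = 1.194 W

1.19 W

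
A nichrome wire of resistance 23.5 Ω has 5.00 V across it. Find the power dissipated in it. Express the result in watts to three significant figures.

1.06 W

Voltage and resistance are given, so P = V²/R is the one-step route.
P = (5.00 V)² / 23.5 Ω = 1.064 W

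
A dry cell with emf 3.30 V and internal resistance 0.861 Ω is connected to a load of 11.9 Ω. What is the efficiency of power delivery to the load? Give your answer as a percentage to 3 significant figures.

Both r and R carry the same current, so the power split is just the resistance split: η = R/(R+r).
η = R / (R + r) = 11.9 / (11.9 + 0.861) = 0.9325

93.3 %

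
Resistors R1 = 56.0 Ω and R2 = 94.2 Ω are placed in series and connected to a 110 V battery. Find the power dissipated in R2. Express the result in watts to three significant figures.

Every series element carries the same I. Get I from the total resistance, then P = I² × R2.
R_total = 56.0 + 94.2 = 150.2 Ω
I = V / R_total = 110 / 150.2 = 0.7324 A
P_R2 = I² × R2 = (0.7324)² × 94.2 = 50.52 W

50.5 W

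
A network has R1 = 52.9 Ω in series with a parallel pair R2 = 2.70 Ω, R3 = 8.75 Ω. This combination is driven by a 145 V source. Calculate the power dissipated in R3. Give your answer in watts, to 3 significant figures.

Collapse R2‖R3 to a single equivalent, reducing the network to two series elements.
R_p = (2.70×8.75)/(2.70+8.75) = 2.063 Ω
R_total = 52.9 + 2.063 = 54.96 Ω
I = V / R_total = 145 / 54.96 = 2.638 A
Voltage across the parallel pair: V_p = I × R_p = 2.638 × 2.063 = 5.443 V
R3 is across V_p, so use P = V²/R for that branch.
P_R3 = (5.443)² / 8.75 = 3.386 W

3.39 W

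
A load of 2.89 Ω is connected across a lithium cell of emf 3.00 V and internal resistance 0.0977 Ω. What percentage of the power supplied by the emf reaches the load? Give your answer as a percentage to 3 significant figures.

The source delivers εI, of which I²R reaches the load and I²r is lost; since I is common, η = R/(R+r).
η = R / (R + r) = 2.89 / (2.89 + 0.0977) = 0.9673

96.7 %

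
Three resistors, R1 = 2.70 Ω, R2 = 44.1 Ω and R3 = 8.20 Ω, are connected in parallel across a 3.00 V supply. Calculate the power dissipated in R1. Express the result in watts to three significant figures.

3.33 W

Every branch has 3.00 V across it, so for R1 the power is simply V²/R.
P_R1 = V² / R1 = (3.00)² / 2.70 Ω = 3.333 W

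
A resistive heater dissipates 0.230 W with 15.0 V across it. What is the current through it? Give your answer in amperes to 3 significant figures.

0.0153 A

From P = V I = I²R = V²/R, with the two given quantities we get I = P / V.
I = 0.230 / 15.0 = 0.01533 A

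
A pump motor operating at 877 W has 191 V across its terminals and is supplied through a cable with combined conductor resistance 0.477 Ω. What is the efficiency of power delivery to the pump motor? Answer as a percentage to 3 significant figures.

98.9 %

I = P / V = 877 / 191 = 4.592 A through the cable.
P_line = I² R_line = (4.592)² × 0.477 = 10.06 W
P_source = P_load + P_line = 877.0 + 10.06 = 887.1 W
η = P_load / P_source = 877.0 / 887.1 = 0.9887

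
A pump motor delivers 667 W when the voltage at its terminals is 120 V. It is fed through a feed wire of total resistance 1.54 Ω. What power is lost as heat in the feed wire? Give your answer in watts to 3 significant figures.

47.6 W

The feed wire is a series resistance carrying the load current; its dissipation is I²R_line.
I = P / V = 667 / 120 = 5.558 A through the feed wire.
P_line = I² R_line = (5.558)² × 1.54 = 47.58 W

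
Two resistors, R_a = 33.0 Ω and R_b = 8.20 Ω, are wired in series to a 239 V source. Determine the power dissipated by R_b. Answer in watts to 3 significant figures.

The current is common to all series resistors; compute it, then apply P = I²R for the target.
R_total = 33.0 + 8.20 = 41.20 Ω
I = V / R_total = 239 / 41.20 = 5.801 A
P_R_b = I² × R_b = (5.801)² × 8.20 = 275.9 W

276 W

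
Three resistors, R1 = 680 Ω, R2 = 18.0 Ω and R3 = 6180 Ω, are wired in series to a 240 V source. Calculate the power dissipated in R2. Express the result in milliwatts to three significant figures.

In a series string the same current flows through every resistor — find that current, then P = I²R for the one we want.
R_total = 680 + 18.0 + 6180 = 6878 Ω
I = V / R_total = 240 / 6878 = 0.03489 A
P_R2 = I² × R2 = (0.03489)² × 18.0 = 0.02192 W

21.9 mW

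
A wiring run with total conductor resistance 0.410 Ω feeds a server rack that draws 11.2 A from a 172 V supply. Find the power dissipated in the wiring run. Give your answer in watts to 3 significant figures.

51.4 W

The wiring run and load are in series, so the same current flows in both; the loss is I²R_line.
The wiring run carries the full 11.2 A.
P_line = I² R_line = (11.20)² × 0.410 = 51.43 W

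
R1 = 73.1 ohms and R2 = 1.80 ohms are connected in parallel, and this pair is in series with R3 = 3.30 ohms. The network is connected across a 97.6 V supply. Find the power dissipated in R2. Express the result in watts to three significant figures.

Collapse the R1‖R2 pair into one equivalent R_p; then R_p and R3 form a series string.
R_p = (73.1×1.80)/(73.1+1.80) = 1.757 Ω
R_total = R_p + 3.30 = 1.757 + 3.30 = 5.057 Ω
I = V / R_total = 97.6 / 5.057 = 19.30 A
Voltage across the parallel pair: V_p = I × R_p = 19.30 × 1.757 = 33.91 V
R2 sits across V_p; its power is V_p²/R.
P_R2 = (33.91)² / 1.80 = 638.7 W

639 W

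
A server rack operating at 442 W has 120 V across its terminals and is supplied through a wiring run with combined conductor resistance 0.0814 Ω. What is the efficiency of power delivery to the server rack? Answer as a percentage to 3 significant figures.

99.8 %

I = P / V = 442 / 120 = 3.683 A through the wiring run.
P_line = I² R_line = (3.683)² × 0.0814 = 1.104 W
P_source = P_load + P_line = 442.0 + 1.104 = 443.1 W
η = P_load / P_source = 442.0 / 443.1 = 0.9975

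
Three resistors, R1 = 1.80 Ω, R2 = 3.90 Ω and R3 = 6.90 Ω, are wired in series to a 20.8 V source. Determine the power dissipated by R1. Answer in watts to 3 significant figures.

Series elements share the same current, so find I first, then use P = I²R.
R_total = 1.80 + 3.90 + 6.90 = 12.60 Ω
I = V / R_total = 20.8 / 12.60 = 1.651 A
P_R1 = I² × R1 = (1.651)² × 1.80 = 4.905 W

4.91 W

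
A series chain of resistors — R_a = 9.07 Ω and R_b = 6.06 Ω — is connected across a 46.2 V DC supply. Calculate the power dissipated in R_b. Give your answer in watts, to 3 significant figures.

56.5 W

Every series element carries the same I. Get I from the total resistance, then P = I² × R_b.
R_total = 9.07 + 6.06 = 15.13 Ω
I = V / R_total = 46.2 / 15.13 = 3.054 A
P_R_b = I² × R_b = (3.054)² × 6.06 = 56.50 W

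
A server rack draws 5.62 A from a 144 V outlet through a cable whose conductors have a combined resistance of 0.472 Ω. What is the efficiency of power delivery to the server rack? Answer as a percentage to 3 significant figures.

The cable carries the full 5.62 A.
P_line = I² R_line = (5.620)² × 0.472 = 14.91 W
P_source = V I = 144 × 5.620 = 809.3 W; P_load = 794.4 W
η = P_load / P_source = 794.4 / 809.3 = 0.9816

98.2 %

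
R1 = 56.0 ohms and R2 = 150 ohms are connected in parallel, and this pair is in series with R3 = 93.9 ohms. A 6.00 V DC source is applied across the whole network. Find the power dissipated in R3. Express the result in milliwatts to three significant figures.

First find R_p for the parallel pair, then treat R_p + R3 as a series loop.
R_p = (56.0×150)/(56.0+150) = 40.78 Ω
R_total = R_p + 93.9 = 40.78 + 93.9 = 134.7 Ω
I = V / R_total = 6.00 / 134.7 = 0.04455 A
R3 carries the full series current, so P = I²R.
P_R3 = (0.04455)² × 93.9 = 0.1864 W

186 mW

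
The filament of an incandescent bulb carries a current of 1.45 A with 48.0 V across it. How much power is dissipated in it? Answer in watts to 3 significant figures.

69.6 W

With V and I both given, power follows immediately from P = V I.
P = 48.0 V × 1.450 A = 69.60 W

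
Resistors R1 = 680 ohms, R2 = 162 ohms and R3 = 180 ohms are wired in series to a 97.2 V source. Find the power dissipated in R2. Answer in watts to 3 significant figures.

Since the resistors are in series they all carry the loop current I = V/R_total; the power in any one is I²R.
R_total = 680 + 162 + 180 = 1022 Ω
I = V / R_total = 97.2 / 1022 = 0.09511 A
P_R2 = I² × R2 = (0.09511)² × 162 = 1.465 W

1.47 W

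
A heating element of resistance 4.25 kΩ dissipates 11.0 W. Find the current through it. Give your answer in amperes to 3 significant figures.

The two known quantities fix the third via I = √(P / R).
I = √(11.0 / 4250) = 0.05087 A

0.0509 A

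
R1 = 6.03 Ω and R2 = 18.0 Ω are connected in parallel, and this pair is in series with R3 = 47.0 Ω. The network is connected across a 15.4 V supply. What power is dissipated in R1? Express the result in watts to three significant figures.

Collapse the R1‖R2 pair into one equivalent R_p; then R_p and R3 form a series string.
R_p = (6.03×18.0)/(6.03+18.0) = 4.517 Ω
R_total = R_p + 47.0 = 4.517 + 47.0 = 51.52 Ω
I = V / R_total = 15.4 / 51.52 = 0.2989 A
Voltage across the parallel pair: V_p = I × R_p = 0.2989 × 4.517 = 1.350 V
Use P = V²/R for R1 with V = V_p.
P_R1 = (1.350)² / 6.03 = 0.3023 W

0.302 W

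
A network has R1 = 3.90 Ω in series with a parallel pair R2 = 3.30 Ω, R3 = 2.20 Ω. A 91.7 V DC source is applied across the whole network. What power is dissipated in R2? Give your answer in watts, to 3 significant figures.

163 W

Collapse R2‖R3 to a single equivalent, reducing the network to two series elements.
R_p = (3.30×2.20)/(3.30+2.20) = 1.320 Ω
R_total = 3.90 + 1.320 = 5.220 Ω
I = V / R_total = 91.7 / 5.220 = 17.57 A
Voltage across the parallel pair: V_p = I × R_p = 17.57 × 1.320 = 23.19 V
With V_p across R2, its power is V_p²/R2.
P_R2 = (23.19)² / 3.30 = 162.9 W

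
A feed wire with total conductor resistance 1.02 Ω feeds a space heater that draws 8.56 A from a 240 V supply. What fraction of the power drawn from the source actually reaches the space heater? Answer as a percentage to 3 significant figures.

The feed wire carries the full 8.56 A.
P_line = I² R_line = (8.560)² × 1.02 = 74.74 W
P_source = V I = 240 × 8.560 = 2054 W; P_load = 1980 W
η = P_load / P_source = 1980 / 2054 = 0.9636

96.4 %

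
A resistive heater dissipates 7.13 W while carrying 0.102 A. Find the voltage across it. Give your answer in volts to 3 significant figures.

Inverting the appropriate power form: V = P / I.
V = 7.13 / 0.1020 = 69.90 V

69.9 V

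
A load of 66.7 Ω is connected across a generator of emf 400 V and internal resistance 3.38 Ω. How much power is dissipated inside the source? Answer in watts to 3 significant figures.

110 W

r is in series with the load, so it carries the full circuit current — the loss in it is I²r.
I = ε / (r + R) = 400 / (3.38 + 66.7) = 5.708 A
P_int = I² r = (5.708)² × 3.38 = 110.1 W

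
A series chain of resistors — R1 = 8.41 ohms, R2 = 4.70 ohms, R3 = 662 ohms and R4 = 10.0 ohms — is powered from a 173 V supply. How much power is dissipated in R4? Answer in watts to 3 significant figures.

0.638 W

Every series element carries the same I. Get I from the total resistance, then P = I² × R4.
R_total = 8.41 + 4.70 + 662 + 10.0 = 685.1 Ω
I = V / R_total = 173 / 685.1 = 0.2525 A
P_R4 = I² × R4 = (0.2525)² × 10.0 = 0.6376 W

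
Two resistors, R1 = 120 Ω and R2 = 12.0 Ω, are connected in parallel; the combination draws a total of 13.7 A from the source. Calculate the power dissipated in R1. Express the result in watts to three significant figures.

We need the common branch voltage; get it from I_total × R_eq, then P = V²/R for the branch.
1/R_eq = 1/120 + 1/12.0 ⇒ R_eq = 10.91 Ω
V = I_total × R_eq = 13.70 × 10.91 = 149.5 V
P_R1 = V² / R1 = (149.5)² / 120 = 186.1 W

186 W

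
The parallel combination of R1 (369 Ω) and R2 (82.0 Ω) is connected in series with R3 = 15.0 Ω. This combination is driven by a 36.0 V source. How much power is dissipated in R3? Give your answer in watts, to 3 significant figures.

2.88 W

Reduce the parallel combination to a single R_p; the circuit then becomes R_p in series with the remaining resistor.
R_p = (369×82.0)/(369+82.0) = 67.09 Ω
R_total = R_p + 15.0 = 67.09 + 15.0 = 82.09 Ω
I = V / R_total = 36.0 / 82.09 = 0.4385 A
All the supply current flows through R3; use P = I²R3.
P_R3 = (0.4385)² × 15.0 = 2.885 W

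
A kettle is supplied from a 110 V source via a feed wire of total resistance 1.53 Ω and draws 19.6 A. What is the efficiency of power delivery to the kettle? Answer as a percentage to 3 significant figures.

72.7 %

The feed wire carries the full 19.6 A.
P_line = I² R_line = (19.60)² × 1.53 = 587.8 W
P_source = V I = 110 × 19.60 = 2156 W; P_load = 1568 W
η = P_load / P_source = 1568 / 2156 = 0.7274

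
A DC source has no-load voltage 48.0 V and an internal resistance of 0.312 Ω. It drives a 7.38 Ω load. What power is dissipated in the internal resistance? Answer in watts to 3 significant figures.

Internal loss is I²r, with I set by the total series resistance r+R.
I = ε / (r + R) = 48.0 / (0.312 + 7.38) = 6.240 A
P_int = I² r = (6.240)² × 0.312 = 12.15 W

12.1 W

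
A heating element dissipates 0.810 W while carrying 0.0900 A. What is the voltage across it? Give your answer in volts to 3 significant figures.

From P = V I = I²R = V²/R, with the two given quantities we get V = P / I.
V = 0.810 / 0.09000 = 9.000 V

9.00 V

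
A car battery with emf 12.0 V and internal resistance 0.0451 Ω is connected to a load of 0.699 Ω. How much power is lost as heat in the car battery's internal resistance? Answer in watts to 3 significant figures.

11.7 W

Internal loss is I²r, with I set by the total series resistance r+R.
I = ε / (r + R) = 12.0 / (0.0451 + 0.699) = 16.13 A
P_int = I² r = (16.13)² × 0.0451 = 11.73 W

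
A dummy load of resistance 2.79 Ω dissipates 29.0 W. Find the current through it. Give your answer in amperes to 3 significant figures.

Inverting the appropriate power form: I = √(P / R).
I = √(29.0 / 2.79) = 3.224 A

3.22 A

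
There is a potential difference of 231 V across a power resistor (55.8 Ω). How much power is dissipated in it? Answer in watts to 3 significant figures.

V and R are stated; P = V²/R avoids computing the current.
P = (231 V)² / 55.8 Ω = 956.3 W

956 W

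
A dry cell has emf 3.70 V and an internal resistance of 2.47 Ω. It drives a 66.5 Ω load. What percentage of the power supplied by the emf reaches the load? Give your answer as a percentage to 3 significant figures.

η = P_load/(P_load+P_int) = I²R/(I²R+I²r) = R/(R+r) — the I² cancels for series elements.
η = R / (R + r) = 66.5 / (66.5 + 2.47) = 0.9642

96.4 %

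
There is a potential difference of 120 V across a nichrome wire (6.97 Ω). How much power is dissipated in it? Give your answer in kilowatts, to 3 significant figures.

2.07 kW

Voltage and resistance are given, so P = V²/R is the one-step route.
P = (120 V)² / 6.97 Ω = 2066 W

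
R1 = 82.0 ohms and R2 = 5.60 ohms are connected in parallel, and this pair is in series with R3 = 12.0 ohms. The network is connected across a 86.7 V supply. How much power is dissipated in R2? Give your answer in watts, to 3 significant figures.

124 W

Collapse the R1‖R2 pair into one equivalent R_p; then R_p and R3 form a series string.
R_p = (82.0×5.60)/(82.0+5.60) = 5.242 Ω
R_total = R_p + 12.0 = 5.242 + 12.0 = 17.24 Ω
I = V / R_total = 86.7 / 17.24 = 5.028 A
Voltage across the parallel pair: V_p = I × R_p = 5.028 × 5.242 = 26.36 V
R2 has V_p across it, so P = V_p²/R2.
P_R2 = (26.36)² / 5.60 = 124.1 W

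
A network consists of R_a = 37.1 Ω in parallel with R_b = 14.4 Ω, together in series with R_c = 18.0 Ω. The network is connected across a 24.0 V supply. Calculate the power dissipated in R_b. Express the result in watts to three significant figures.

5.35 W

First find R_p for the parallel pair, then treat R_p + R_c as a series loop.
R_p = (37.1×14.4)/(37.1+14.4) = 10.37 Ω
R_total = R_p + 18.0 = 10.37 + 18.0 = 28.37 Ω
I = V / R_total = 24.0 / 28.37 = 0.8459 A
Voltage across the parallel pair: V_p = I × R_p = 0.8459 × 10.37 = 8.775 V
Use P = V²/R for R_b with V = V_p.
P_R_b = (8.775)² / 14.4 = 5.347 W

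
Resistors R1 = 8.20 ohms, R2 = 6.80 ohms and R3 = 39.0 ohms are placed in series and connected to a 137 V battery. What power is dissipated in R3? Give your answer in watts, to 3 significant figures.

251 W

The current is common to all series resistors; compute it, then apply P = I²R for the target.
R_total = 8.20 + 6.80 + 39.0 = 54.00 Ω
I = V / R_total = 137 / 54.00 = 2.537 A
P_R3 = I² × R3 = (2.537)² × 39.0 = 251.0 W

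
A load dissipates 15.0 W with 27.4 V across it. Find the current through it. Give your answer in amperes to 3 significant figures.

Inverting the appropriate power form: I = P / V.
I = 15.0 / 27.4 = 0.5474 A

0.547 A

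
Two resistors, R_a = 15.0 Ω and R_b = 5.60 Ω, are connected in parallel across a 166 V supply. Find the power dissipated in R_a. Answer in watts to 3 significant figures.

1840 W

The supply voltage appears across each parallel branch — just use P = V²/R_a.
P_R_a = V² / R_a = (166)² / 15.0 Ω = 1837 W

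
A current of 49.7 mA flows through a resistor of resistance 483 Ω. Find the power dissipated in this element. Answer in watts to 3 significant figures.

Current and resistance are given, so P = I²R is the direct form.
P = (0.04970 A)² × 483 Ω = 1.193 W

1.19 W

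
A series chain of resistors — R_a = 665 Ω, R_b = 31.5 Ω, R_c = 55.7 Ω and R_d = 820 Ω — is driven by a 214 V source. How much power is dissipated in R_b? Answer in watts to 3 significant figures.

In a series string the same current flows through every resistor — find that current, then P = I²R for the one we want.
R_total = 665 + 31.5 + 55.7 + 820 = 1572 Ω
I = V / R_total = 214 / 1572 = 0.1361 A
P_R_b = I² × R_b = (0.1361)² × 31.5 = 0.5836 W

0.584 W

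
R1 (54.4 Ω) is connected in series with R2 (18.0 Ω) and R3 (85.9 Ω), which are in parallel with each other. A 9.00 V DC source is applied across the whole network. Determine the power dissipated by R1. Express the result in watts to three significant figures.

0.918 W

Collapse R2‖R3 to a single equivalent, reducing the network to two series elements.
R_p = (18.0×85.9)/(18.0+85.9) = 14.88 Ω
R_total = 54.4 + 14.88 = 69.28 Ω
I = V / R_total = 9.00 / 69.28 = 0.1299 A
All the current flows through R1; use P = I²R.
P_R1 = (0.1299)² × 54.4 = 0.9180 W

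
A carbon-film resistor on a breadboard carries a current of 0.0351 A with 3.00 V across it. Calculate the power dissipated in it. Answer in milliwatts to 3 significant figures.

105 mW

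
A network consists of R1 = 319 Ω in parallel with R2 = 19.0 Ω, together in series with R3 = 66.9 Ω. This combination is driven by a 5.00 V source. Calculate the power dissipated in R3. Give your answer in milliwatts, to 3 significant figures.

Reduce the parallel combination to a single R_p; the circuit then becomes R_p in series with the remaining resistor.
R_p = (319×19.0)/(319+19.0) = 17.93 Ω
R_total = R_p + 66.9 = 17.93 + 66.9 = 84.83 Ω
I = V / R_total = 5.00 / 84.83 = 0.05894 A
R3 is the series element, so its power is I²R.
P_R3 = (0.05894)² × 66.9 = 0.2324 W

232 mW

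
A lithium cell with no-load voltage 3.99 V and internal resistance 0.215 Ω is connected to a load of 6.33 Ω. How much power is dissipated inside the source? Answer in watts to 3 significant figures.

Internal loss is I²r, with I set by the total series resistance r+R.
I = ε / (r + R) = 3.99 / (0.215 + 6.33) = 0.6096 A
P_int = I² r = (0.6096)² × 0.215 = 0.07990 W

0.0799 W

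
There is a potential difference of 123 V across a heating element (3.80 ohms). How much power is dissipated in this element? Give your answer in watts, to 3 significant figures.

3980 W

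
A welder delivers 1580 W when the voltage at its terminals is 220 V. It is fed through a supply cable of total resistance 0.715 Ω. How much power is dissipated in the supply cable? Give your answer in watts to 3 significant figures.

The supply cable is a series resistance carrying the load current; its dissipation is I²R_line.
I = P / V = 1580 / 220 = 7.182 A through the supply cable.
P_line = I² R_line = (7.182)² × 0.715 = 36.88 W

36.9 W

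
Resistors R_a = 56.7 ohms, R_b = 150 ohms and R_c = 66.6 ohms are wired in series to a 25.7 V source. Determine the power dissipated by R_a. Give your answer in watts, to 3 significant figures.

0.501 W

Every series element carries the same I. Get I from the total resistance, then P = I² × R_a.
R_total = 56.7 + 150 + 66.6 = 273.3 Ω
I = V / R_total = 25.7 / 273.3 = 0.09404 A
P_R_a = I² × R_a = (0.09404)² × 56.7 = 0.5014 W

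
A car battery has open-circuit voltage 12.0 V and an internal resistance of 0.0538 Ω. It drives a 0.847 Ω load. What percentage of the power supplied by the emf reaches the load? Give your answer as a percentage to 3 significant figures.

94.0 %

Both r and R carry the same current, so the power split is just the resistance split: η = R/(R+r).
η = R / (R + r) = 0.847 / (0.847 + 0.0538) = 0.9403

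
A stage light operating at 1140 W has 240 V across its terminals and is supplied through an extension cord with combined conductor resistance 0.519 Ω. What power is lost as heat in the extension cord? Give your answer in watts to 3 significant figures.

11.7 W

Only the current and the line resistance are needed for the I²R loss.
I = P / V = 1140 / 240 = 4.750 A through the extension cord.
P_line = I² R_line = (4.750)² × 0.519 = 11.71 W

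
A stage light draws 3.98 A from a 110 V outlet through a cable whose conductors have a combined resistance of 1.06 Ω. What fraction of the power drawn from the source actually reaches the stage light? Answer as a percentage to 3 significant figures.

The cable carries the full 3.98 A.
P_line = I² R_line = (3.980)² × 1.06 = 16.79 W
P_source = V I = 110 × 3.980 = 437.8 W; P_load = 421.0 W
η = P_load / P_source = 421.0 / 437.8 = 0.9616

96.2 %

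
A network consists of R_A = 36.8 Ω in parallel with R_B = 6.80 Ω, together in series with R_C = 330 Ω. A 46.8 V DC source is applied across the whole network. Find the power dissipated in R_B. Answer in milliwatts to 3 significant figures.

First find R_p for the parallel pair, then treat R_p + R_C as a series loop.
R_p = (36.8×6.80)/(36.8+6.80) = 5.739 Ω
R_total = R_p + 330 = 5.739 + 330 = 335.7 Ω
I = V / R_total = 46.8 / 335.7 = 0.1394 A
Voltage across the parallel pair: V_p = I × R_p = 0.1394 × 5.739 = 0.8000 V
R_B sits across V_p; its power is V_p²/R.
P_R_B = (0.8000)² / 6.80 = 0.09413 W

94.1 mW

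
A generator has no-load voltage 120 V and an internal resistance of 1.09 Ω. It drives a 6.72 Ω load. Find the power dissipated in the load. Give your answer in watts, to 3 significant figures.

Find the circuit current first, then P = I²R for the load (series elements share I).
I = ε / (r + R) = 120 / (1.09 + 6.72) = 15.36 A
P_load = I² R = (15.36)² × 6.72 = 1586 W

1590 W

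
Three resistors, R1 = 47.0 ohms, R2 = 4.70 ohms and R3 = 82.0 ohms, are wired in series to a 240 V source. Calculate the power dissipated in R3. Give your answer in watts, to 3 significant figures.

264 W

Every series element carries the same I. Get I from the total resistance, then P = I² × R3.
R_total = 47.0 + 4.70 + 82.0 = 133.7 Ω
I = V / R_total = 240 / 133.7 = 1.795 A
P_R3 = I² × R3 = (1.795)² × 82.0 = 264.2 W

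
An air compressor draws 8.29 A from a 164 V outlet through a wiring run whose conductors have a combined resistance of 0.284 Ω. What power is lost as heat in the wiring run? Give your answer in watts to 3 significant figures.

Only the current and the line resistance are needed for the I²R loss.
The wiring run carries the full 8.29 A.
P_line = I² R_line = (8.290)² × 0.284 = 19.52 W

19.5 W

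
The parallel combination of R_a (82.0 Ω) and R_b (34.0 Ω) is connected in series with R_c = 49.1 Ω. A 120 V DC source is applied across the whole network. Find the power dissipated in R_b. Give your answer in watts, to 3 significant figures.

Combine R_a and R_b into their parallel equivalent first, reducing the network to two series resistors.
R_p = (82.0×34.0)/(82.0+34.0) = 24.03 Ω
R_total = R_p + 49.1 = 24.03 + 49.1 = 73.13 Ω
I = V / R_total = 120 / 73.13 = 1.641 A
Voltage across the parallel pair: V_p = I × R_p = 1.641 × 24.03 = 39.44 V
R_b sits across V_p; its power is V_p²/R.
P_R_b = (39.44)² / 34.0 = 45.74 W

45.7 W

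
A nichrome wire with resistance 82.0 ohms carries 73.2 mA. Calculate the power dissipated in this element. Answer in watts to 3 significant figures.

0.439 W

Knowing I and R, the power is just I²R — no need to find V first.
P = (0.07320 A)² × 82.0 Ω = 0.4394 W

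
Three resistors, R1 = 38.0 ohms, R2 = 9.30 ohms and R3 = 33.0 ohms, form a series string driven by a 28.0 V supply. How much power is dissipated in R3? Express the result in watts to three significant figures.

4.01 W

Since the resistors are in series they all carry the loop current I = V/R_total; the power in any one is I²R.
R_total = 38.0 + 9.30 + 33.0 = 80.30 Ω
I = V / R_total = 28.0 / 80.30 = 0.3487 A
P_R3 = I² × R3 = (0.3487)² × 33.0 = 4.012 W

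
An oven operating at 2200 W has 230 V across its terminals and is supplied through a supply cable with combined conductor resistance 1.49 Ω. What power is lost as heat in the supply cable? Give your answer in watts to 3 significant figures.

The supply cable is a series resistance carrying the load current; its dissipation is I²R_line.
I = P / V = 2200 / 230 = 9.565 A through the supply cable.
P_line = I² R_line = (9.565)² × 1.49 = 136.3 W

136 W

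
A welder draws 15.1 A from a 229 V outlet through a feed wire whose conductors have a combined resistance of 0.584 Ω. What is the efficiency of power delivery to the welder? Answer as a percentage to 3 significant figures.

96.1 %

The feed wire carries the full 15.1 A.
P_line = I² R_line = (15.10)² × 0.584 = 133.2 W
P_source = V I = 229 × 15.10 = 3458 W; P_load = 3325 W
η = P_load / P_source = 3325 / 3458 = 0.9615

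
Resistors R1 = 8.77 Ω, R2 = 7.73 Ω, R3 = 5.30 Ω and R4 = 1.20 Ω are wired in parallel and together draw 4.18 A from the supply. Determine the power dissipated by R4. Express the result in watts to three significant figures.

We need the common branch voltage; get it from I_total × R_eq, then P = V²/R for the branch.
1/R_eq = 1/8.77 + 1/7.73 + 1/5.30 + 1/1.20 ⇒ R_eq = 0.7903 Ω
V = I_total × R_eq = 4.180 × 0.7903 = 3.303 V
P_R4 = V² / R4 = (3.303)² / 1.20 = 9.093 W

9.09 W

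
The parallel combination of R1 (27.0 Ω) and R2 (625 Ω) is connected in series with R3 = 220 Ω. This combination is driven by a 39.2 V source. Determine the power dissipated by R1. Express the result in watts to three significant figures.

0.631 W

First find R_p for the parallel pair, then treat R_p + R3 as a series loop.
R_p = (27.0×625)/(27.0+625) = 25.88 Ω
R_total = R_p + 220 = 25.88 + 220 = 245.9 Ω
I = V / R_total = 39.2 / 245.9 = 0.1594 A
Voltage across the parallel pair: V_p = I × R_p = 0.1594 × 25.88 = 4.126 V
Use P = V²/R for R1 with V = V_p.
P_R1 = (4.126)² / 27.0 = 0.6306 W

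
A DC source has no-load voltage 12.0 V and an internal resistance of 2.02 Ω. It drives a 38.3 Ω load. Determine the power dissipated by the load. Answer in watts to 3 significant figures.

3.39 W

Load and internal resistance form a series loop — compute the loop current, then the load power via I²R.
I = ε / (r + R) = 12.0 / (2.02 + 38.3) = 0.2976 A
P_load = I² R = (0.2976)² × 38.3 = 3.393 W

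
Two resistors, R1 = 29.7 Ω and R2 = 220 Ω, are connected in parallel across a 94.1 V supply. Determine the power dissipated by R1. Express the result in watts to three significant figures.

R1 sits directly across the source, so P = V²/R with V = 94.1 V.
P_R1 = V² / R1 = (94.1)² / 29.7 Ω = 298.1 W

298 W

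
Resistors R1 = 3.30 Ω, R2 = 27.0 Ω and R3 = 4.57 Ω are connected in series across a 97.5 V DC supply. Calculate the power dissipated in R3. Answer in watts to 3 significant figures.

Every series element carries the same I. Get I from the total resistance, then P = I² × R3.
R_total = 3.30 + 27.0 + 4.57 = 34.87 Ω
I = V / R_total = 97.5 / 34.87 = 2.796 A
P_R3 = I² × R3 = (2.796)² × 4.57 = 35.73 W

35.7 W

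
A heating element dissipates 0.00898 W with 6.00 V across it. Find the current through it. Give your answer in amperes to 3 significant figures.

0.00150 A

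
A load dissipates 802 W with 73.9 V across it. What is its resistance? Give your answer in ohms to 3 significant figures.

6.81 Ω

Inverting the appropriate power form: R = V² / P.
R = (73.9)² / 802 = 6.809 Ω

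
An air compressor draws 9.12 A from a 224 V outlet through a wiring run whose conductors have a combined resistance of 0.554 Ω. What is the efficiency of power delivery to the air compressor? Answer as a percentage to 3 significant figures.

The wiring run carries the full 9.12 A.
P_line = I² R_line = (9.120)² × 0.554 = 46.08 W
P_source = V I = 224 × 9.120 = 2043 W; P_load = 1997 W
η = P_load / P_source = 1997 / 2043 = 0.9774

97.7 %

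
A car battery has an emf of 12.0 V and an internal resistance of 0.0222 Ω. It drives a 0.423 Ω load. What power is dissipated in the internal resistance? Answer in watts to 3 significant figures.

16.1 W

The source's internal resistance is just another series element carrying I; its dissipation is I²r.
I = ε / (r + R) = 12.0 / (0.0222 + 0.423) = 26.95 A
P_int = I² r = (26.95)² × 0.0222 = 16.13 W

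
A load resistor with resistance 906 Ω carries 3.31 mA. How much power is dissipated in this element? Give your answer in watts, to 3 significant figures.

0.00993 W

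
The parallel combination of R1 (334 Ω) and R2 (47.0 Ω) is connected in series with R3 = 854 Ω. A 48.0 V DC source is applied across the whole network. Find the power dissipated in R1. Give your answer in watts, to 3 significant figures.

0.0146 W

First find R_p for the parallel pair, then treat R_p + R3 as a series loop.
R_p = (334×47.0)/(334+47.0) = 41.20 Ω
R_total = R_p + 854 = 41.20 + 854 = 895.2 Ω
I = V / R_total = 48.0 / 895.2 = 0.05362 A
Voltage across the parallel pair: V_p = I × R_p = 0.05362 × 41.20 = 2.209 V
Use P = V²/R for R1 with V = V_p.
P_R1 = (2.209)² / 334 = 0.01461 W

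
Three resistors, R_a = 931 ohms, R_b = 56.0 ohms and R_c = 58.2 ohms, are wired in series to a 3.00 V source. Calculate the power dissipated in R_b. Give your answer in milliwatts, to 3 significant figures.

Since the resistors are in series they all carry the loop current I = V/R_total; the power in any one is I²R.
R_total = 931 + 56.0 + 58.2 = 1045 Ω
I = V / R_total = 3.00 / 1045 = 0.002870 A
P_R_b = I² × R_b = (0.002870)² × 56.0 = 0.0004614 W

0.461 mW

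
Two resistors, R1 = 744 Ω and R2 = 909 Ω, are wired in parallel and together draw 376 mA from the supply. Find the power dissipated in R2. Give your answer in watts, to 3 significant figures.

26.0 W

The branches share the same voltage, but only the total current is given — find V from the equivalent resistance first.
1/R_eq = 1/744 + 1/909 ⇒ R_eq = 409.1 Ω
V = I_total × R_eq = 0.3760 × 409.1 = 153.8 V
P_R2 = V² / R2 = (153.8)² / 909 = 26.03 W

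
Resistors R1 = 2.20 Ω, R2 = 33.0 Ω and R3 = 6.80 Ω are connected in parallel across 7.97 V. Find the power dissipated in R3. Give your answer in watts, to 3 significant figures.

R3 sits directly across the source, so P = V²/R with V = 7.97 V.
P_R3 = V² / R3 = (7.97)² / 6.80 Ω = 9.341 W

9.34 W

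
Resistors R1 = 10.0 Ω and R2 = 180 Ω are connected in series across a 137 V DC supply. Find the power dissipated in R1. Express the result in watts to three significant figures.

5.20 W

In a series string the same current flows through every resistor — find that current, then P = I²R for the one we want.
R_total = 10.0 + 180 = 190.0 Ω
I = V / R_total = 137 / 190.0 = 0.7211 A
P_R1 = I² × R1 = (0.7211)² × 10.0 = 5.199 W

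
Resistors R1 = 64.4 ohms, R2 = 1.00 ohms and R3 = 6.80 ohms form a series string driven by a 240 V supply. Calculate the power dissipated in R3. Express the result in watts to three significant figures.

75.1 W

Series elements share the same current, so find I first, then use P = I²R.
R_total = 64.4 + 1.00 + 6.80 = 72.20 Ω
I = V / R_total = 240 / 72.20 = 3.324 A
P_R3 = I² × R3 = (3.324)² × 6.80 = 75.14 W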